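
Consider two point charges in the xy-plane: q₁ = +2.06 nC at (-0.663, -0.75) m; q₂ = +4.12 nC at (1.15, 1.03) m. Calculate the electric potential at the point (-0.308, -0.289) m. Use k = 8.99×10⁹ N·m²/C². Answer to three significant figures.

Electric potential is a scalar, so the contributions from each charge add algebraically: V = Σ kqᵢ/rᵢ.
Distances from the field point to each charge: r₁ = 0.582 m, r₂ = 1.97 m.
V = k[(2.06×10⁻⁹)/(0.582) + (4.12×10⁻⁹)/(1.97)] = 50.7 V.

50.7 V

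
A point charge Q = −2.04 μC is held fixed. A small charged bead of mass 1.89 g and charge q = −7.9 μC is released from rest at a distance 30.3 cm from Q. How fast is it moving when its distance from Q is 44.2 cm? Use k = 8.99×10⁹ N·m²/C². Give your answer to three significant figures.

12.6 m/s

Only the electrostatic force acts, so mechanical energy is conserved: ½mv² = U₁ − U₂ = kQq(1/r₁ − 1/r₂).
U₁ − U₂ = (8.99×10⁹ N·m²/C²)(-2.04×10⁻⁶ C)(-7.90×10⁻⁶ C)(1/0.303 − 1/0.442) = 0.150 J.
v = √(2·0.150/1.89×10⁻³) = 12.6 m/s.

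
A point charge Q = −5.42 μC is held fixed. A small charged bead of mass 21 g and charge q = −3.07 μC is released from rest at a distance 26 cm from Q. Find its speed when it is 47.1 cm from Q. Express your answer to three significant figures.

Only the electrostatic force acts, so mechanical energy is conserved: ½mv² = U₁ − U₂ = kQq(1/r₁ − 1/r₂).
U₁ − U₂ = (8.99×10⁹ N·m²/C²)(-5.42×10⁻⁶ C)(-3.07×10⁻⁶ C)(1/0.260 − 1/0.471) = 0.258 J.
v = √(2·0.258/0.0210) = 4.95 m/s.

4.95 m/s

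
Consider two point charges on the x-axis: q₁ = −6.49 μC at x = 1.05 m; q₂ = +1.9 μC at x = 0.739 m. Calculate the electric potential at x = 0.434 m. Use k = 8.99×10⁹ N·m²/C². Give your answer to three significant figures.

-3.87×10⁴ V

Electric potential is a scalar, so the contributions from each charge add algebraically: V = Σ kqᵢ/rᵢ.
Distances from the field point to each charge: r₁ = 0.616 m, r₂ = 0.305 m.
V = k[(-6.49×10⁻⁶)/(0.616) + (1.90×10⁻⁶)/(0.305)] = -3.87×10⁴ V.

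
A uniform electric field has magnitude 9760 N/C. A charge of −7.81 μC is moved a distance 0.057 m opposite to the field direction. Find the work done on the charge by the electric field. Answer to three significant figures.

The potential change for a displacement 0.057 m opposite to the field direction is ΔV = +Ed = 556 V.
W_field = −qΔV = 4.34×10⁻³ J.

4.34×10⁻³ J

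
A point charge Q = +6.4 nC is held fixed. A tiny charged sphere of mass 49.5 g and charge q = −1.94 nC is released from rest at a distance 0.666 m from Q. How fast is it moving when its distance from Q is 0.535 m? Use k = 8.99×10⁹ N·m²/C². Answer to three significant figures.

Only the electrostatic force acts, so mechanical energy is conserved: ½mv² = U₁ − U₂ = kQq(1/r₁ − 1/r₂).
U₁ − U₂ = (8.99×10⁹ N·m²/C²)(6.40×10⁻⁹ C)(-1.94×10⁻⁹ C)(1/0.666 − 1/0.535) = 4.10×10⁻⁸ J.
v = √(2·4.10×10⁻⁸/0.0495) = 1.29×10⁻³ m/s.

1.29×10⁻³ m/s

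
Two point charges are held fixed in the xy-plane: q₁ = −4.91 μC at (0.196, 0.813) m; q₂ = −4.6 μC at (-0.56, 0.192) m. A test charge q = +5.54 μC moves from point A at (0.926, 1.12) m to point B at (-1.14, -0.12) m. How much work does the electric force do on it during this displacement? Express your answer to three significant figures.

0.0584 J

The work done by the electric force is W_field = −ΔU = −q(V_B − V_A) = q(V_A − V_B).
At A: distances to the source charges are 0.792 m, 1.75 m; V_A = Σ kqᵢ/rᵢ = -7.93×10⁴ V.
At B: distances to the source charges are 1.63 m, 0.659 m; V_B = Σ kqᵢ/rᵢ = -8.99×10⁴ V.
ΔV = V_B − V_A = -1.05×10⁴ V.
W_field = −qΔV = −(5.54×10⁻⁶ C)(-1.05×10⁴ V) = 0.0584 J.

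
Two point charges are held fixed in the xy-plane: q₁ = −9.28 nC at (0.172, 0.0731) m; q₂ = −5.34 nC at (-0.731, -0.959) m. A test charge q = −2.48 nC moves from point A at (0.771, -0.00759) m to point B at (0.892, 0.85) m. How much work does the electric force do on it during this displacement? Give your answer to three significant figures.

1.65×10⁻⁷ J

The work done by the electric force is W_field = −ΔU = −q(V_B − V_A) = q(V_A − V_B).
At A: distances to the source charges are 0.604 m, 1.78 m; V_A = Σ kqᵢ/rᵢ = -165 V.
At B: distances to the source charges are 1.06 m, 2.43 m; V_B = Σ kqᵢ/rᵢ = -98.5 V.
ΔV = V_B − V_A = 66.5 V.
W_field = −qΔV = −(-2.48×10⁻⁹ C)(66.5 V) = 1.65×10⁻⁷ J.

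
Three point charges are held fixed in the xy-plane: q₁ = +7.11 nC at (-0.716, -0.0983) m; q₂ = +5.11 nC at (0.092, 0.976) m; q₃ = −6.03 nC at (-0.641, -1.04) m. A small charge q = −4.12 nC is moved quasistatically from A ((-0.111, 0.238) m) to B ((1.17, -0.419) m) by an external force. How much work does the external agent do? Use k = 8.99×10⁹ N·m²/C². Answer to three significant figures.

For quasistatic motion the external work equals the change in potential energy: W_ext = qΔV = q(V_B − V_A).
At A: distances to the source charges are 0.692 m, 0.765 m, 1.38 m; V_A = Σ kqᵢ/rᵢ = 113 V.
At B: distances to the source charges are 1.91 m, 1.76 m, 1.91 m; V_B = Σ kqᵢ/rᵢ = 31.2 V.
ΔV = V_B − V_A = -82.0 V.
W_ext = qΔV = (-4.12×10⁻⁹ C)(-82.0 V) = 3.38×10⁻⁷ J.

3.38×10⁻⁷ J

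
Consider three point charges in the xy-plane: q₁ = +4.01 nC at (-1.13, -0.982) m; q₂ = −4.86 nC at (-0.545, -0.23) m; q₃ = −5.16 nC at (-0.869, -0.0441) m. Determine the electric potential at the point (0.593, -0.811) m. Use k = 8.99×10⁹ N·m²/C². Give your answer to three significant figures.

Electric potential is a scalar, so the contributions from each charge add algebraically: V = Σ kqᵢ/rᵢ.
Distances from the field point to each charge: r₁ = 1.73 m, r₂ = 1.28 m, r₃ = 1.65 m.
V = k[(4.01×10⁻⁹)/(1.73) + (-4.86×10⁻⁹)/(1.28) + (-5.16×10⁻⁹)/(1.65)] = -41.5 V.

-41.5 V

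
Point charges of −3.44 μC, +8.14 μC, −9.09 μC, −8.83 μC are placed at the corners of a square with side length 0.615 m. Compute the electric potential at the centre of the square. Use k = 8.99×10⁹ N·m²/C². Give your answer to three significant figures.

Electric potential is a scalar, so the contributions from each charge add algebraically: V = Σ kqᵢ/rᵢ.
The distance from each corner to the centre is a√2/2 = 0.435 m.
V = k[(-3.44×10⁻⁶)/(0.435) + (8.14×10⁻⁶)/(0.435) + (-9.09×10⁻⁶)/(0.435) + (-8.83×10⁻⁶)/(0.435)] = -2.73×10⁵ V.

-2.73×10⁵ V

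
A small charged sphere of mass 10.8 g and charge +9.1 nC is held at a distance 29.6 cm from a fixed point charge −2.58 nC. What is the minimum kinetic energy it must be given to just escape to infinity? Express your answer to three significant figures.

To just escape, total mechanical energy must reach zero at infinity: ½mv²_min + U = 0, so ½mv²_min = −U = |kQq|/r.
|U| = |kQq|/r = (8.99×10⁹ N·m²/C²)(2.58×10⁻⁹)(9.10×10⁻⁹)/(0.296) = 7.13×10⁻⁷ J.

7.13×10⁻⁷ J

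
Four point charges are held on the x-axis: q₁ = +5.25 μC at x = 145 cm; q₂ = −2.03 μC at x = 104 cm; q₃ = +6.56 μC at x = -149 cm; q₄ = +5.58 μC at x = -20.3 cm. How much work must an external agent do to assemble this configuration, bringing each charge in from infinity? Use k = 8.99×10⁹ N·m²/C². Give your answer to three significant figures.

The work to assemble the configuration equals its total potential energy, U = Σ kqᵢqⱼ/rᵢⱼ over all pairs.
Pair separations: r₁₂ = 0.410 m, r₁₃ = 2.94 m, r₁₄ = 1.65 m, r₂₃ = 2.53 m, r₂₄ = 1.24 m, r₃₄ = 1.29 m.
Summing all 6 pair terms gives U = 0.157 J.

0.157 J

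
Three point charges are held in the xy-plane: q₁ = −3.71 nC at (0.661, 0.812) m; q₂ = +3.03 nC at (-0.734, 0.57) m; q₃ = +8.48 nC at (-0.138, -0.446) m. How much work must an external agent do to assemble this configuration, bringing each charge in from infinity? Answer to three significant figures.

The work to assemble the configuration equals its total potential energy, U = Σ kqᵢqⱼ/rᵢⱼ over all pairs.
Pair separations: r₁₂ = 1.42 m, r₁₃ = 1.49 m, r₂₃ = 1.18 m.
U = (-7.14×10⁻⁸) + (-1.90×10⁻⁷) + (1.96×10⁻⁷) = -6.51×10⁻⁸ J.

-6.51×10⁻⁸ J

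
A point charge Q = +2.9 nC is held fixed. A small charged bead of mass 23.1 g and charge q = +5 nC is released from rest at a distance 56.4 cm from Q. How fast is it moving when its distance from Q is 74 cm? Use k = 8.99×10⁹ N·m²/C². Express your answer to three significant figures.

Only the electrostatic force acts, so mechanical energy is conserved: ½mv² = U₁ − U₂ = kQq(1/r₁ − 1/r₂).
U₁ − U₂ = (8.99×10⁹ N·m²/C²)(2.90×10⁻⁹ C)(5.00×10⁻⁹ C)(1/0.564 − 1/0.740) = 5.50×10⁻⁸ J.
v = √(2·5.50×10⁻⁸/0.0231) = 2.18×10⁻³ m/s.

2.18×10⁻³ m/s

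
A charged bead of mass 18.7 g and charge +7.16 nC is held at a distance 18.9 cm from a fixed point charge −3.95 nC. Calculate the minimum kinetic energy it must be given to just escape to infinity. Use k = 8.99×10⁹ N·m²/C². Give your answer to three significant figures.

To just escape, total mechanical energy must reach zero at infinity: ½mv²_min + U = 0, so ½mv²_min = −U = |kQq|/r.
|U| = |kQq|/r = (8.99×10⁹ N·m²/C²)(3.95×10⁻⁹)(7.16×10⁻⁹)/(0.189) = 1.35×10⁻⁶ J.

1.35×10⁻⁶ J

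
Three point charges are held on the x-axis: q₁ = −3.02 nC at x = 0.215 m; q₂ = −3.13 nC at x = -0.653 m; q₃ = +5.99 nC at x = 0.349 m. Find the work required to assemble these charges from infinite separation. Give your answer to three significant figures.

The assembly work is the sum of pairwise potential energies, U = Σ_{i<j} kqᵢqⱼ/rᵢⱼ.
Pair separations: r₁₂ = 0.868 m, r₁₃ = 0.134 m, r₂₃ = 1.00 m.
U = (9.79×10⁻⁸) + (-1.21×10⁻⁶) + (-1.68×10⁻⁷) = -1.28×10⁻⁶ J.

-1.28×10⁻⁶ J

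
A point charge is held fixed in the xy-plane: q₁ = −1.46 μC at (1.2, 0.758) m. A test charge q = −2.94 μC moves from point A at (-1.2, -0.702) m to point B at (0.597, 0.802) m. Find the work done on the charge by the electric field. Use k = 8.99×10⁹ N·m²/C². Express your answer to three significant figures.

-0.0501 J

The work done by the electric force is W_field = −ΔU = −q(V_B − V_A) = q(V_A − V_B).
At A: distance to the source charge is 2.81 m; V_A = kq₁/r = -4670 V.
At B: distance to the source charge is 0.605 m; V_B = kq₁/r = -2.17×10⁴ V.
ΔV = V_B − V_A = -1.70×10⁴ V.
W_field = −qΔV = −(-2.94×10⁻⁶ C)(-1.70×10⁴ V) = -0.0501 J.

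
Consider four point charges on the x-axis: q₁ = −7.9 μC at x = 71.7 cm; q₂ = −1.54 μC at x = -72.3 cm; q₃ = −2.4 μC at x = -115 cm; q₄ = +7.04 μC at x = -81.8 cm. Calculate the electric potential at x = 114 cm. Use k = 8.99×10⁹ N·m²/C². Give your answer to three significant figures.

Electric potential is a scalar, so the contributions from each charge add algebraically: V = Σ kqᵢ/rᵢ.
Distances from the field point to each charge: r₁ = 0.423 m, r₂ = 1.86 m, r₃ = 2.29 m, r₄ = 1.96 m.
V = k[(-7.90×10⁻⁶)/(0.423) + (-1.54×10⁻⁶)/(1.86) + (-2.40×10⁻⁶)/(2.29) + (7.04×10⁻⁶)/(1.96)] = -1.52×10⁵ V.

-1.52×10⁵ V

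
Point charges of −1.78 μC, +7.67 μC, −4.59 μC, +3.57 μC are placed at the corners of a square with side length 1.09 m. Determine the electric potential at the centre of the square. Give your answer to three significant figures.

Electric potential is a scalar, so the contributions from each charge add algebraically: V = Σ kqᵢ/rᵢ.
The distance from each corner to the centre is a√2/2 = 0.771 m.
V = k[(-1.78×10⁻⁶)/(0.771) + (7.67×10⁻⁶)/(0.771) + (-4.59×10⁻⁶)/(0.771) + (3.57×10⁻⁶)/(0.771)] = 5.68×10⁴ V.

5.68×10⁴ V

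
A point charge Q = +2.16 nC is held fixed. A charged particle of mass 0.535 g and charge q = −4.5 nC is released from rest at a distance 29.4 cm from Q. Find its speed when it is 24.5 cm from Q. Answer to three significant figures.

Only the electrostatic force acts, so mechanical energy is conserved: ½mv² = U₁ − U₂ = kQq(1/r₁ − 1/r₂).
U₁ − U₂ = (8.99×10⁹ N·m²/C²)(2.16×10⁻⁹ C)(-4.50×10⁻⁹ C)(1/0.294 − 1/0.245) = 5.94×10⁻⁸ J.
v = √(2·5.94×10⁻⁸/5.35×10⁻⁴) = 0.0149 m/s.

0.0149 m/s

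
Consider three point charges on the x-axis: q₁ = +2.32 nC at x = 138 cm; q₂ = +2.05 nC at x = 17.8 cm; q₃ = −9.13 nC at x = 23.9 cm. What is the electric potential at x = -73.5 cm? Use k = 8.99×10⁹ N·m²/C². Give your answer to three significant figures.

Electric potential is a scalar, so the contributions from each charge add algebraically: V = Σ kqᵢ/rᵢ.
Distances from the field point to each charge: r₁ = 2.11 m, r₂ = 0.913 m, r₃ = 0.974 m.
V = k[(2.32×10⁻⁹)/(2.11) + (2.05×10⁻⁹)/(0.913) + (-9.13×10⁻⁹)/(0.974)] = -54.2 V.

-54.2 V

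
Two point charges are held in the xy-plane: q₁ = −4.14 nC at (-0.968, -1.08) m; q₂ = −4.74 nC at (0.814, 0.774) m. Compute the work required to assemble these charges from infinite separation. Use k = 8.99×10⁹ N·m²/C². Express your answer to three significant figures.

6.86×10⁻⁸ J

The assembly work is the sum of pairwise potential energies, U = Σ_{i<j} kqᵢqⱼ/rᵢⱼ.
Pair separations: r₁₂ = 2.57 m.
U = (6.86×10⁻⁸) = 6.86×10⁻⁸ J.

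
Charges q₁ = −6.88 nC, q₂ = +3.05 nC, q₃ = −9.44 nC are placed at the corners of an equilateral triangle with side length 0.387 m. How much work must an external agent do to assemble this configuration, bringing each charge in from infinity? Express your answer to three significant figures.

3.52×10⁻⁷ J

The work to assemble the configuration equals its total potential energy, U = Σ kqᵢqⱼ/rᵢⱼ over all pairs.
All three pair separations equal the side length, 0.387 m.
U = (-4.87×10⁻⁷) + (1.51×10⁻⁶) + (-6.69×10⁻⁷) = 3.52×10⁻⁷ J.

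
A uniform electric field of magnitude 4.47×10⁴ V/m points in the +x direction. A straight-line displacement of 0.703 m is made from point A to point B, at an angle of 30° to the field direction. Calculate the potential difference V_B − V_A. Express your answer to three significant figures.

Only the component of displacement along E changes the potential: ΔV = −E·d·cosθ.
ΔV = −(4.47×10⁴ V/m)(0.703 m)cos30° = -2.72×10⁴ V.

-2.72×10⁴ V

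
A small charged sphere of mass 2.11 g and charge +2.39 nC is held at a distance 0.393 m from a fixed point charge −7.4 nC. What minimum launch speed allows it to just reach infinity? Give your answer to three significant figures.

0.0196 m/s

To just escape, total mechanical energy must reach zero at infinity: ½mv²_min + U = 0, so ½mv²_min = −U = |kQq|/r.
|U| = |kQq|/r = (8.99×10⁹ N·m²/C²)(7.40×10⁻⁹)(2.39×10⁻⁹)/(0.393) = 4.05×10⁻⁷ J.
v_min = √(2|U|/m) = √(2·4.05×10⁻⁷/2.11×10⁻³) = 0.0196 m/s.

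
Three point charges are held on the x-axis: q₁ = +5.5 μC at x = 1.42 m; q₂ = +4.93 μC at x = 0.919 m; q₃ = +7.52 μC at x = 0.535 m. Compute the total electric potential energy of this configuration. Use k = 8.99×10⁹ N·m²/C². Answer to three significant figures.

1.77 J

The assembly work is the sum of pairwise potential energies, U = Σ_{i<j} kqᵢqⱼ/rᵢⱼ.
Pair separations: r₁₂ = 0.501 m, r₁₃ = 0.885 m, r₂₃ = 0.384 m.
U = (0.487) + (0.420) + (0.868) = 1.77 J.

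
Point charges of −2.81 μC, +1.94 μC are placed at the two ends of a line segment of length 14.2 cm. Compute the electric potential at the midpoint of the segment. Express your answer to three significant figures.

-1.10×10⁵ V

Electric potential is a scalar, so the contributions from each charge add algebraically: V = Σ kqᵢ/rᵢ.
Each charge is 0.0710 m from the midpoint.
V = k[(-2.81×10⁻⁶)/(0.0710) + (1.94×10⁻⁶)/(0.0710)] = -1.10×10⁵ V.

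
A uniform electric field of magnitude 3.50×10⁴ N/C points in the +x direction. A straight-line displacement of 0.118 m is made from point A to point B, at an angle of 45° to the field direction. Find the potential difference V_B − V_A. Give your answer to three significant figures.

Only the component of displacement along E changes the potential: ΔV = −E·d·cosθ.
ΔV = −(3.50×10⁴ V/m)(0.118 m)cos45° = -2920 V.

-2920 V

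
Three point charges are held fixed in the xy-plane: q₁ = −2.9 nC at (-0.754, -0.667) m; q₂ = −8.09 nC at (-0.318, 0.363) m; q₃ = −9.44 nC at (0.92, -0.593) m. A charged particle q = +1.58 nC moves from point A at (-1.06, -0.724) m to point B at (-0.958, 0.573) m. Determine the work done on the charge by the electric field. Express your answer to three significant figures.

The work done by the electric force is W_field = −ΔU = −q(V_B − V_A) = q(V_A − V_B).
At A: distances to the source charges are 0.311 m, 1.32 m, 1.98 m; V_A = Σ kqᵢ/rᵢ = -182 V.
At B: distances to the source charges are 1.26 m, 0.674 m, 2.21 m; V_B = Σ kqᵢ/rᵢ = -167 V.
ΔV = V_B − V_A = 14.7 V.
W_field = −qΔV = −(1.58×10⁻⁹ C)(14.7 V) = -2.32×10⁻⁸ J.

-2.32×10⁻⁸ J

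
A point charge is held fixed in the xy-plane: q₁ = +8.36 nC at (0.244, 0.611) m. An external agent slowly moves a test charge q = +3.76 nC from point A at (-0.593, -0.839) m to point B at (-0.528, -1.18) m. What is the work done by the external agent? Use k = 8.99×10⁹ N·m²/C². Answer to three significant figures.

For quasistatic motion the external work equals the change in potential energy: W_ext = qΔV = q(V_B − V_A).
At A: distance to the source charge is 1.67 m; V_A = kq₁/r = 44.9 V.
At B: distance to the source charge is 1.95 m; V_B = kq₁/r = 38.5 V.
ΔV = V_B − V_A = -6.35 V.
W_ext = qΔV = (3.76×10⁻⁹ C)(-6.35 V) = -2.39×10⁻⁸ J.

-2.39×10⁻⁸ J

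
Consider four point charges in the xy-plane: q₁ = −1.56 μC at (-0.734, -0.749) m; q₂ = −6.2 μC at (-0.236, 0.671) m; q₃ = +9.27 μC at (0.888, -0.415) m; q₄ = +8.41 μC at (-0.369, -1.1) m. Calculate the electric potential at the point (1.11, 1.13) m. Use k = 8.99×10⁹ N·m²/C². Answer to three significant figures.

3.71×10⁴ V

Electric potential is a scalar, so the contributions from each charge add algebraically: V = Σ kqᵢ/rᵢ.
Distances from the field point to each charge: r₁ = 2.63 m, r₂ = 1.42 m, r₃ = 1.56 m, r₄ = 2.68 m.
V = k[(-1.56×10⁻⁶)/(2.63) + (-6.20×10⁻⁶)/(1.42) + (9.27×10⁻⁶)/(1.56) + (8.41×10⁻⁶)/(2.68)] = 3.71×10⁴ V.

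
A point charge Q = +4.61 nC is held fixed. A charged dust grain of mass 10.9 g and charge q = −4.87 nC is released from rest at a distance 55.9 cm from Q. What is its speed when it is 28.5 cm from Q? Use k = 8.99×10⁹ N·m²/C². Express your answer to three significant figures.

Only the electrostatic force acts, so mechanical energy is conserved: ½mv² = U₁ − U₂ = kQq(1/r₁ − 1/r₂).
U₁ − U₂ = (8.99×10⁹ N·m²/C²)(4.61×10⁻⁹ C)(-4.87×10⁻⁹ C)(1/0.559 − 1/0.285) = 3.47×10⁻⁷ J.
v = √(2·3.47×10⁻⁷/0.0109) = 7.98×10⁻³ m/s.

7.98×10⁻³ m/s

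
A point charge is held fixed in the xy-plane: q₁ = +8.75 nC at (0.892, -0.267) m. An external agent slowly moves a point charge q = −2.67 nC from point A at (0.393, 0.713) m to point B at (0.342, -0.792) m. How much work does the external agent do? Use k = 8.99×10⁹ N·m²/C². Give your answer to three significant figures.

-8.52×10⁻⁸ J

For quasistatic motion the external work equals the change in potential energy: W_ext = qΔV = q(V_B − V_A).
At A: distance to the source charge is 1.10 m; V_A = kq₁/r = 71.5 V.
At B: distance to the source charge is 0.760 m; V_B = kq₁/r = 103 V.
ΔV = V_B − V_A = 31.9 V.
W_ext = qΔV = (-2.67×10⁻⁹ C)(31.9 V) = -8.52×10⁻⁸ J.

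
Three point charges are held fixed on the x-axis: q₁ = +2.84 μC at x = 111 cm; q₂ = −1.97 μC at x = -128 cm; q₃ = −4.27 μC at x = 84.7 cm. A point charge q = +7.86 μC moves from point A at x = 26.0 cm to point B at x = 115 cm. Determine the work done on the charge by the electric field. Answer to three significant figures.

-4.33 J

The work done by the electric force is W_field = −ΔU = −q(V_B − V_A) = q(V_A − V_B).
At A: distances to the source charges are 0.850 m, 1.54 m, 0.587 m; V_A = Σ kqᵢ/rᵢ = -4.69×10⁴ V.
At B: distances to the source charges are 0.0400 m, 2.43 m, 0.303 m; V_B = Σ kqᵢ/rᵢ = 5.04×10⁵ V.
ΔV = V_B − V_A = 5.51×10⁵ V.
W_field = −qΔV = −(7.86×10⁻⁶ C)(5.51×10⁵ V) = -4.33 J.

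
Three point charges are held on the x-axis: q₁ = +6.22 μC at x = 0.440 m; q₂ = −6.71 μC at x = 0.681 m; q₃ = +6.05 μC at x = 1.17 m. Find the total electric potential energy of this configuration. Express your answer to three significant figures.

-1.84 J

The assembly work is the sum of pairwise potential energies, U = Σ_{i<j} kqᵢqⱼ/rᵢⱼ.
Pair separations: r₁₂ = 0.241 m, r₁₃ = 0.730 m, r₂₃ = 0.489 m.
U = (-1.56) + (0.463) + (-0.746) = -1.84 J.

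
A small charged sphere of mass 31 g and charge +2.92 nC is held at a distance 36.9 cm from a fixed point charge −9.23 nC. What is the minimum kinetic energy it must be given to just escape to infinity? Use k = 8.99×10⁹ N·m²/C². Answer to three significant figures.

6.57×10⁻⁷ J

To just escape, total mechanical energy must reach zero at infinity: ½mv²_min + U = 0, so ½mv²_min = −U = |kQq|/r.
|U| = |kQq|/r = (8.99×10⁹ N·m²/C²)(9.23×10⁻⁹)(2.92×10⁻⁹)/(0.369) = 6.57×10⁻⁷ J.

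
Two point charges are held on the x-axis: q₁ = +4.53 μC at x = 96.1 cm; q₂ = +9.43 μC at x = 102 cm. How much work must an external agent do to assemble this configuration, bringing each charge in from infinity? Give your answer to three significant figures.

The work to assemble the configuration equals its total potential energy, U = Σ kqᵢqⱼ/rᵢⱼ over all pairs.
Pair separations: r₁₂ = 0.0590 m.
U = (6.51) = 6.51 J.

6.51 J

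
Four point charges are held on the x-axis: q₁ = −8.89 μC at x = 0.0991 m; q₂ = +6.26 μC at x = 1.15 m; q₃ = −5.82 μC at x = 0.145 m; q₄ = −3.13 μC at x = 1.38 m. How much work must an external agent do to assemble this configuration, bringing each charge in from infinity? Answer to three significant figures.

8.89 J

The work to assemble the configuration equals its total potential energy, U = Σ kqᵢqⱼ/rᵢⱼ over all pairs.
Pair separations: r₁₂ = 1.05 m, r₁₃ = 0.0459 m, r₁₄ = 1.28 m, r₂₃ = 1.00 m, r₂₄ = 0.230 m, r₃₄ = 1.23 m.
Summing all 6 pair terms gives U = 8.89 J.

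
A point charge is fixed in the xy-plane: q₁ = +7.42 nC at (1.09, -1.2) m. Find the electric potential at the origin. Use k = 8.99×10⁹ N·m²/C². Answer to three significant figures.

The total potential is the scalar sum of each charge's contribution, V = Σ kqᵢ/rᵢ.
Distances from the field point to each charge: r₁ = 1.62 m.
V = k[(7.42×10⁻⁹)/(1.62)] = 41.1 V.

41.1 V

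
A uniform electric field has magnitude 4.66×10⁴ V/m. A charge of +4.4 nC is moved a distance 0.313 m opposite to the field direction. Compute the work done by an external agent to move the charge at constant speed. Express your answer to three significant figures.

The potential change for a displacement 0.313 m opposite to the field direction is ΔV = +Ed = 1.46×10⁴ V.
W_ext = qΔV = 6.42×10⁻⁵ J.

6.42×10⁻⁵ J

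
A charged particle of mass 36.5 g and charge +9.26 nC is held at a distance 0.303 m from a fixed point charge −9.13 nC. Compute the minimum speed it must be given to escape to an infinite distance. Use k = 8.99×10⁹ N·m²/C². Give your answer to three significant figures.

To just escape, total mechanical energy must reach zero at infinity: ½mv²_min + U = 0, so ½mv²_min = −U = |kQq|/r.
|U| = |kQq|/r = (8.99×10⁹ N·m²/C²)(9.13×10⁻⁹)(9.26×10⁻⁹)/(0.303) = 2.51×10⁻⁶ J.
v_min = √(2|U|/m) = √(2·2.51×10⁻⁶/0.0365) = 0.0117 m/s.

0.0117 m/s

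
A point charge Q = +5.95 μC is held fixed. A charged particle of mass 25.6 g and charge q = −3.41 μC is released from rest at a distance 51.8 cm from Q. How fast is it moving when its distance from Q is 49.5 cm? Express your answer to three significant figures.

1.13 m/s

Only the electrostatic force acts, so mechanical energy is conserved: ½mv² = U₁ − U₂ = kQq(1/r₁ − 1/r₂).
U₁ − U₂ = (8.99×10⁹ N·m²/C²)(5.95×10⁻⁶ C)(-3.41×10⁻⁶ C)(1/0.518 − 1/0.495) = 0.0164 J.
v = √(2·0.0164/0.0256) = 1.13 m/s.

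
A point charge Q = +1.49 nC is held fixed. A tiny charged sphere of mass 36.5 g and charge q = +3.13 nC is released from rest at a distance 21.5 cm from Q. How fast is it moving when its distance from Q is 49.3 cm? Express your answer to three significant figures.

Only the electrostatic force acts, so mechanical energy is conserved: ½mv² = U₁ − U₂ = kQq(1/r₁ − 1/r₂).
U₁ − U₂ = (8.99×10⁹ N·m²/C²)(1.49×10⁻⁹ C)(3.13×10⁻⁹ C)(1/0.215 − 1/0.493) = 1.10×10⁻⁷ J.
v = √(2·1.10×10⁻⁷/0.0365) = 2.45×10⁻³ m/s.

2.45×10⁻³ m/s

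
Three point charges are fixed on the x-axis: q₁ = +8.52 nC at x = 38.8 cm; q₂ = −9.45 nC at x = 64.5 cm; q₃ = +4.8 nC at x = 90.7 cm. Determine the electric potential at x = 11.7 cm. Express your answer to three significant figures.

176 V

Electric potential is a scalar, so the contributions from each charge add algebraically: V = Σ kqᵢ/rᵢ.
Distances from the field point to each charge: r₁ = 0.271 m, r₂ = 0.528 m, r₃ = 0.790 m.
V = k[(8.52×10⁻⁹)/(0.271) + (-9.45×10⁻⁹)/(0.528) + (4.80×10⁻⁹)/(0.790)] = 176 V.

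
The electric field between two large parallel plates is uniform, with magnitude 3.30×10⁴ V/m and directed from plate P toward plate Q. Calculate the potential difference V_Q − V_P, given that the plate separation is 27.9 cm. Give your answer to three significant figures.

-9210 V

In a uniform field, potential decreases in the direction of E: ΔV = −E·d for a displacement d parallel to E.
Going from P to Q is a displacement of 27.9 cm along the field, so V_Q − V_P = −Ed = -9210 V.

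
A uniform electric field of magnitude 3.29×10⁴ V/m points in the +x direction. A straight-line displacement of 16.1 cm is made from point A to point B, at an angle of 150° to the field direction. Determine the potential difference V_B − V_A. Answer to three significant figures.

4590 V

Only the component of displacement along E changes the potential: ΔV = −E·d·cosθ.
ΔV = −(3.29×10⁴ V/m)(0.161 m)cos150° = 4590 V.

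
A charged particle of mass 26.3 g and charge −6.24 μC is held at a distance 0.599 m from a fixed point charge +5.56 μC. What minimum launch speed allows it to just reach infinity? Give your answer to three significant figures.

6.29 m/s

To just escape, total mechanical energy must reach zero at infinity: ½mv²_min + U = 0, so ½mv²_min = −U = |kQq|/r.
|U| = |kQq|/r = (8.99×10⁹ N·m²/C²)(5.56×10⁻⁶)(6.24×10⁻⁶)/(0.599) = 0.521 J.
v_min = √(2|U|/m) = √(2·0.521/0.0263) = 6.29 m/s.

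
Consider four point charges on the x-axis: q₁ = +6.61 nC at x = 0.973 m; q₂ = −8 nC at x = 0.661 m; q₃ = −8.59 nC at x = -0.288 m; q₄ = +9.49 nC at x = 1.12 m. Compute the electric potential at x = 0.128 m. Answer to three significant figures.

The total potential is the scalar sum of each charge's contribution, V = Σ kqᵢ/rᵢ.
Distances from the field point to each charge: r₁ = 0.845 m, r₂ = 0.533 m, r₃ = 0.416 m, r₄ = 0.992 m.
V = k[(6.61×10⁻⁹)/(0.845) + (-8.00×10⁻⁹)/(0.533) + (-8.59×10⁻⁹)/(0.416) + (9.49×10⁻⁹)/(0.992)] = -164 V.

-164 V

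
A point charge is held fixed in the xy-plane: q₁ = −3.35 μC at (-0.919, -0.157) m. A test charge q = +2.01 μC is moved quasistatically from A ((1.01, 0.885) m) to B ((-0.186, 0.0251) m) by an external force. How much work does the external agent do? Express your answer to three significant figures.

For quasistatic motion the external work equals the change in potential energy: W_ext = qΔV = q(V_B − V_A).
At A: distance to the source charge is 2.19 m; V_A = kq₁/r = -1.37×10⁴ V.
At B: distance to the source charge is 0.755 m; V_B = kq₁/r = -3.99×10⁴ V.
ΔV = V_B − V_A = -2.61×10⁴ V.
W_ext = qΔV = (2.01×10⁻⁶ C)(-2.61×10⁴ V) = -0.0525 J.

-0.0525 J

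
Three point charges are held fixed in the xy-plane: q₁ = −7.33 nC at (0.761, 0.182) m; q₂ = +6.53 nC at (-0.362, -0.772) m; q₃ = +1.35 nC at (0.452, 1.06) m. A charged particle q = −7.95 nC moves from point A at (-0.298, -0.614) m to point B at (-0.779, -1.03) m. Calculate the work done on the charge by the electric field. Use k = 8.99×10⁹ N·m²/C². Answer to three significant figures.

The work done by the electric force is W_field = −ΔU = −q(V_B − V_A) = q(V_A − V_B).
At A: distances to the source charges are 1.32 m, 0.170 m, 1.83 m; V_A = Σ kqᵢ/rᵢ = 301 V.
At B: distances to the source charges are 1.96 m, 0.490 m, 2.43 m; V_B = Σ kqᵢ/rᵢ = 91.1 V.
ΔV = V_B − V_A = -210 V.
W_field = −qΔV = −(-7.95×10⁻⁹ C)(-210 V) = -1.67×10⁻⁶ J.

-1.67×10⁻⁶ J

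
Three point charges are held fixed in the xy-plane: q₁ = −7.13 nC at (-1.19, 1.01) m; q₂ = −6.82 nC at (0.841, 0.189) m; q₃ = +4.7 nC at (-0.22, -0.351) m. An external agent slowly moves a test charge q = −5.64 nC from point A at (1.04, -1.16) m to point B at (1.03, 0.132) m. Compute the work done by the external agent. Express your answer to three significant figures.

For quasistatic motion the external work equals the change in potential energy: W_ext = qΔV = q(V_B − V_A).
At A: distances to the source charges are 3.11 m, 1.36 m, 1.50 m; V_A = Σ kqᵢ/rᵢ = -37.3 V.
At B: distances to the source charges are 2.39 m, 0.197 m, 1.34 m; V_B = Σ kqᵢ/rᵢ = -306 V.
ΔV = V_B − V_A = -269 V.
W_ext = qΔV = (-5.64×10⁻⁹ C)(-269 V) = 1.51×10⁻⁶ J.

1.51×10⁻⁶ J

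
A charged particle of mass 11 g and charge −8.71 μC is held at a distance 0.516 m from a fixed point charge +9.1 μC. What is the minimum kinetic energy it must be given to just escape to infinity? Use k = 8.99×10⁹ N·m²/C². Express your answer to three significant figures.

1.38 J

To just escape, total mechanical energy must reach zero at infinity: ½mv²_min + U = 0, so ½mv²_min = −U = |kQq|/r.
|U| = |kQq|/r = (8.99×10⁹ N·m²/C²)(9.10×10⁻⁶)(8.71×10⁻⁶)/(0.516) = 1.38 J.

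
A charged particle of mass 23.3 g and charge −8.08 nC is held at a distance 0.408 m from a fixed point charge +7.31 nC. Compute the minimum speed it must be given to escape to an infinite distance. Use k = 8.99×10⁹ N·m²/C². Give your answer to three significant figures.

0.0106 m/s

To just escape, total mechanical energy must reach zero at infinity: ½mv²_min + U = 0, so ½mv²_min = −U = |kQq|/r.
|U| = |kQq|/r = (8.99×10⁹ N·m²/C²)(7.31×10⁻⁹)(8.08×10⁻⁹)/(0.408) = 1.30×10⁻⁶ J.
v_min = √(2|U|/m) = √(2·1.30×10⁻⁶/0.0233) = 0.0106 m/s.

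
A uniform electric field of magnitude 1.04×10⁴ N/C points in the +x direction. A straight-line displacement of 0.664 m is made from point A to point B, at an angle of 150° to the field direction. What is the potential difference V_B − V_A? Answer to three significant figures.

5980 V

Only the component of displacement along E changes the potential: ΔV = −E·d·cosθ.
ΔV = −(1.04×10⁴ V/m)(0.664 m)cos150° = 5980 V.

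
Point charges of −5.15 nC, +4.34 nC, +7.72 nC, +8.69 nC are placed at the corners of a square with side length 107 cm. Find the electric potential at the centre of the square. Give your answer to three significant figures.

185 V

Electric potential is a scalar, so the contributions from each charge add algebraically: V = Σ kqᵢ/rᵢ.
The distance from each corner to the centre is a√2/2 = 0.757 m.
V = k[(-5.15×10⁻⁹)/(0.757) + (4.34×10⁻⁹)/(0.757) + (7.72×10⁻⁹)/(0.757) + (8.69×10⁻⁹)/(0.757)] = 185 V.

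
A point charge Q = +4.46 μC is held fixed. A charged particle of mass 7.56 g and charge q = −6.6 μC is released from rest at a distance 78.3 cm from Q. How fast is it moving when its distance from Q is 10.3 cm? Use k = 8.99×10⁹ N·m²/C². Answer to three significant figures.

24.3 m/s

Only the electrostatic force acts, so mechanical energy is conserved: ½mv² = U₁ − U₂ = kQq(1/r₁ − 1/r₂).
U₁ − U₂ = (8.99×10⁹ N·m²/C²)(4.46×10⁻⁶ C)(-6.60×10⁻⁶ C)(1/0.783 − 1/0.103) = 2.23 J.
v = √(2·2.23/7.56×10⁻³) = 24.3 m/s.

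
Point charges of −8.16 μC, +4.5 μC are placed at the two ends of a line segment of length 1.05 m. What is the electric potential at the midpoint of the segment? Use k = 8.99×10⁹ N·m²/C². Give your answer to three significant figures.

-6.27×10⁴ V

The total potential is the scalar sum of each charge's contribution, V = Σ kqᵢ/rᵢ.
Each charge is 0.525 m from the midpoint.
V = k[(-8.16×10⁻⁶)/(0.525) + (4.50×10⁻⁶)/(0.525)] = -6.27×10⁴ V.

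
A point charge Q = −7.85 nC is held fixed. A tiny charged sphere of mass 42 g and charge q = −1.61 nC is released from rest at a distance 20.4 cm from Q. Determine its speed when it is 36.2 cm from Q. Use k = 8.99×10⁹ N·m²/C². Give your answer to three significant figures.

Only the electrostatic force acts, so mechanical energy is conserved: ½mv² = U₁ − U₂ = kQq(1/r₁ − 1/r₂).
U₁ − U₂ = (8.99×10⁹ N·m²/C²)(-7.85×10⁻⁹ C)(-1.61×10⁻⁹ C)(1/0.204 − 1/0.362) = 2.43×10⁻⁷ J.
v = √(2·2.43×10⁻⁷/0.0420) = 3.40×10⁻³ m/s.

3.40×10⁻³ m/s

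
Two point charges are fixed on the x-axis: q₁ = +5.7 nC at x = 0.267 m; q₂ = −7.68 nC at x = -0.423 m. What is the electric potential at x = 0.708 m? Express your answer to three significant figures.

55.2 V

The total potential is the scalar sum of each charge's contribution, V = Σ kqᵢ/rᵢ.
Distances from the field point to each charge: r₁ = 0.441 m, r₂ = 1.13 m.
V = k[(5.70×10⁻⁹)/(0.441) + (-7.68×10⁻⁹)/(1.13)] = 55.2 V.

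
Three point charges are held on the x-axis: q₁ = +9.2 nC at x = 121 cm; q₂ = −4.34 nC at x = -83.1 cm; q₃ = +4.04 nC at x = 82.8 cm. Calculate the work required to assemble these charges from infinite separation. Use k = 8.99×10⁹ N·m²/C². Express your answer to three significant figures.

6.04×10⁻⁷ J

The work to assemble the configuration equals its total potential energy, U = Σ kqᵢqⱼ/rᵢⱼ over all pairs.
Pair separations: r₁₂ = 2.04 m, r₁₃ = 0.382 m, r₂₃ = 1.66 m.
U = (-1.76×10⁻⁷) + (8.75×10⁻⁷) + (-9.50×10⁻⁸) = 6.04×10⁻⁷ J.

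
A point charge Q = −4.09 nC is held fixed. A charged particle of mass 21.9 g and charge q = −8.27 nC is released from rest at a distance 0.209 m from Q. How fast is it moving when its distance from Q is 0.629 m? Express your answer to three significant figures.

Only the electrostatic force acts, so mechanical energy is conserved: ½mv² = U₁ − U₂ = kQq(1/r₁ − 1/r₂).
U₁ − U₂ = (8.99×10⁹ N·m²/C²)(-4.09×10⁻⁹ C)(-8.27×10⁻⁹ C)(1/0.209 − 1/0.629) = 9.71×10⁻⁷ J.
v = √(2·9.71×10⁻⁷/0.0219) = 9.42×10⁻³ m/s.

9.42×10⁻³ m/s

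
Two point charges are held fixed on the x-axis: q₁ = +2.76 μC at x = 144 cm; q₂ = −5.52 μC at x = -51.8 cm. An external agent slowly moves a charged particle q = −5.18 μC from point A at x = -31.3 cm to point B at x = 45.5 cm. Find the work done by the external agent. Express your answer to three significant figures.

-1.05 J

For quasistatic motion the external work equals the change in potential energy: W_ext = qΔV = q(V_B − V_A).
At A: distances to the source charges are 1.75 m, 0.205 m; V_A = Σ kqᵢ/rᵢ = -2.28×10⁵ V.
At B: distances to the source charges are 0.985 m, 0.973 m; V_B = Σ kqᵢ/rᵢ = -2.58×10⁴ V.
ΔV = V_B − V_A = 2.02×10⁵ V.
W_ext = qΔV = (-5.18×10⁻⁶ C)(2.02×10⁵ V) = -1.05 J.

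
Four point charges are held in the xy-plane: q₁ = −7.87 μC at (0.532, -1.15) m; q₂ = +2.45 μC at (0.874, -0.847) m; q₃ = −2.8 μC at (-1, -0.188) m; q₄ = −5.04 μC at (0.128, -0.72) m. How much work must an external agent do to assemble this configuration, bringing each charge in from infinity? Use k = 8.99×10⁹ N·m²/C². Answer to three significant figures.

The work to assemble the configuration equals its total potential energy, U = Σ kqᵢqⱼ/rᵢⱼ over all pairs.
Pair separations: r₁₂ = 0.457 m, r₁₃ = 1.81 m, r₁₄ = 0.590 m, r₂₃ = 1.99 m, r₂₄ = 0.757 m, r₃₄ = 1.25 m.
Summing all 6 pair terms gives U = 0.258 J.

0.258 J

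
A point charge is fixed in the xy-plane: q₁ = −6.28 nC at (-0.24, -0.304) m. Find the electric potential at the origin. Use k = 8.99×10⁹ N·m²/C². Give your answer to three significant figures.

Electric potential is a scalar, so the contributions from each charge add algebraically: V = Σ kqᵢ/rᵢ.
Distances from the field point to each charge: r₁ = 0.387 m.
V = k[(-6.28×10⁻⁹)/(0.387)] = -146 V.

-146 V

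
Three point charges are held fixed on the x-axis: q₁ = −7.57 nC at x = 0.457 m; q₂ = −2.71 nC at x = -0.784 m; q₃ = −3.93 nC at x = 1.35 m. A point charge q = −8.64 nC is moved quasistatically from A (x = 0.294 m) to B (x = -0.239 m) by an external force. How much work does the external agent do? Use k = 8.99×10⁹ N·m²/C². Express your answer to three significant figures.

For quasistatic motion the external work equals the change in potential energy: W_ext = qΔV = q(V_B − V_A).
At A: distances to the source charges are 0.163 m, 1.08 m, 1.06 m; V_A = Σ kqᵢ/rᵢ = -474 V.
At B: distances to the source charges are 0.696 m, 0.545 m, 1.59 m; V_B = Σ kqᵢ/rᵢ = -165 V.
ΔV = V_B − V_A = 309 V.
W_ext = qΔV = (-8.64×10⁻⁹ C)(309 V) = -2.67×10⁻⁶ J.

-2.67×10⁻⁶ J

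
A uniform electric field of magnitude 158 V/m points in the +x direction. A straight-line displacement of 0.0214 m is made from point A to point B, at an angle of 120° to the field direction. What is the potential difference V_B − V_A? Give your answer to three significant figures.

Only the component of displacement along E changes the potential: ΔV = −E·d·cosθ.
ΔV = −(158 V/m)(0.0214 m)cos120° = 1.69 V.

1.69 V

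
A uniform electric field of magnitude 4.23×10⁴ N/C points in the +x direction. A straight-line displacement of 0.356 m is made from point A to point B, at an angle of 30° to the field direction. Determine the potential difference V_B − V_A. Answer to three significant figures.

-1.30×10⁴ V

Only the component of displacement along E changes the potential: ΔV = −E·d·cosθ.
ΔV = −(4.23×10⁴ V/m)(0.356 m)cos30° = -1.30×10⁴ V.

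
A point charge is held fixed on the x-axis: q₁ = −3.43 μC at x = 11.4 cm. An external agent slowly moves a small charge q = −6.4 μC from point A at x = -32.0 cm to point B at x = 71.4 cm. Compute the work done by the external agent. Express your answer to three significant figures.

For quasistatic motion the external work equals the change in potential energy: W_ext = qΔV = q(V_B − V_A).
At A: distance to the source charge is 0.434 m; V_A = kq₁/r = -7.10×10⁴ V.
At B: distance to the source charge is 0.600 m; V_B = kq₁/r = -5.14×10⁴ V.
ΔV = V_B − V_A = 1.97×10⁴ V.
W_ext = qΔV = (-6.40×10⁻⁶ C)(1.97×10⁴ V) = -0.126 J.

-0.126 J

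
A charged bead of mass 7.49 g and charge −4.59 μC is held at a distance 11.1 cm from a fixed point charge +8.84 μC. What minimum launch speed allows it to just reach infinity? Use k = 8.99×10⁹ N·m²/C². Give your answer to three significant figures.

To just escape, total mechanical energy must reach zero at infinity: ½mv²_min + U = 0, so ½mv²_min = −U = |kQq|/r.
|U| = |kQq|/r = (8.99×10⁹ N·m²/C²)(8.84×10⁻⁶)(4.59×10⁻⁶)/(0.111) = 3.29 J.
v_min = √(2|U|/m) = √(2·3.29/7.49×10⁻³) = 29.6 m/s.

29.6 m/s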